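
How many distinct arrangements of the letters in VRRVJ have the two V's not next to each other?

Total arrangements of VRRVJ: 5!/(2!·2!) = 30.
Arrangements with the V's together: treat VV as one letter, giving (4)!/(2!) = 12.
Subtracting, 30 − 12 = 18 arrangements keep the V's apart.

18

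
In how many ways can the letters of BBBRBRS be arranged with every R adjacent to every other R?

30

Treat the 2 copies of R as a single block. The multiset to arrange is then {RR, B, B, B, B, S}, 6 items in all.
That gives (6)!/(4!) = 30 arrangements.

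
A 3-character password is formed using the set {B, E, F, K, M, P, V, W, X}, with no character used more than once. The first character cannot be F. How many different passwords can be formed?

The first character has 9−1 = 8 choices (anything except F).
The remaining 2 characters are filled from the other 8 symbols without repetition: 8 × 7 = 56.
Total: 8 × 56 = 448.

448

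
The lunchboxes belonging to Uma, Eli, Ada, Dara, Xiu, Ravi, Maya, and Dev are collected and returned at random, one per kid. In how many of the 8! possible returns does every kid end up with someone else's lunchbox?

14833

Let Aᵢ be the assignments in which kid i gets their own lunchbox. We want the size of the complement of A₁∪…∪A_8.
By inclusion–exclusion this is Σ_{j=0}^{8} (−1)^j C(8,j)·(8−j)!.
Computing: 40320 − 40320 + 20160 − 6720 + 1680 − 336 + 56 − 8 + 1 = 14833.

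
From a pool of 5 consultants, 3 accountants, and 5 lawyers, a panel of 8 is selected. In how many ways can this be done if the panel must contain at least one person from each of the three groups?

With no constraint there are C(13,8) = 1287 possible selections.
Subtract selections that omit an entire group: no consultants → C(8,8) = 1; no accountants → C(10,8) = 45; no lawyers → C(8,8) = 1.
Add back selections omitting two groups (i.e. drawn from a single group): C(5,8) + C(3,8) + C(5,8) = 0.
By inclusion–exclusion: 1287 − 47 + 0 = 1240.

1240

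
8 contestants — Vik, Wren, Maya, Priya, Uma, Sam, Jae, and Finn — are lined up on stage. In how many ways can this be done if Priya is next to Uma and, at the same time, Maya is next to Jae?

Treat {Priya,Uma} as one block (2 orders) and {Maya,Jae} as another (2 orders).
That leaves 6 units to arrange: 2 × 2 × 6! = 4 × 720 = 2880.

2880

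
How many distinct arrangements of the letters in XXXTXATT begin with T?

105

Fix T in the first position and arrange the remaining 7 letters.
Those 7 letters have T appearing twice and X appearing 4 times, giving (7)!/(4!·2!) = 105.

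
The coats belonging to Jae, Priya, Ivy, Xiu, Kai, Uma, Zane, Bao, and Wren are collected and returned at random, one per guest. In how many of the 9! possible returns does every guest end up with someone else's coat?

133496

Count assignments avoiding every fixed point. For any j of the 9 guests fixed to their own coat, the other 9−j can be arranged in (9−j)! ways.
By inclusion–exclusion this is Σ_{j=0}^{9} (−1)^j C(9,j)·(9−j)!.
Computing: 362880 − 362880 + 181440 − 60480 + 15120 − 3024 + 504 − 72 + 9 − 1 = 133496.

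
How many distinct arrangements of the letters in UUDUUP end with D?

Fix D in the last position and arrange the remaining 5 letters.
Those 5 letters have U appearing 4 times, giving (5)!/(4!) = 5.

5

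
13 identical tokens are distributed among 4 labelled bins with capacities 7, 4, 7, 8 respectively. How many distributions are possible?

Ignoring the caps, the number of non-negative solutions to x_1+…+x_4 = 13 is C(16,3) = 560.
Subtract solutions that violate a single cap (substitute x_i' = x_i − (cap_i+1)): x_1 ≥ 8 gives C(8,3) = 56; x_2 ≥ 5 gives C(11,3) = 165; x_3 ≥ 8 gives C(8,3) = 56; x_4 ≥ 9 gives C(7,3) = 35. Together 312.
Add back pairs where two caps are both exceeded: 1 + 0 + 0 + 1 + 0 + 0 = 2.
By inclusion–exclusion the count is 560 − 312 + 2 = 250.

250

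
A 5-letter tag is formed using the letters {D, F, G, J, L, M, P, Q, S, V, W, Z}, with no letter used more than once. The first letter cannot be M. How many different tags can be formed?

87120

The first letter has 12−1 = 11 choices (anything except M).
The remaining 4 letters are filled from the other 11 symbols without repetition: 11 × 10 × 9 × 8 = 7920.
Total: 11 × 7920 = 87120.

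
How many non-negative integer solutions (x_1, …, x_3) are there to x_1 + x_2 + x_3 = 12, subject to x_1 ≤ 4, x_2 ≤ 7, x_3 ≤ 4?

10

Without the upper bounds there are C(14,2) = 91 ways to split 12 among 3 variables.
Subtract solutions that violate a single cap (substitute x_i' = x_i − (cap_i+1)): x_1 ≥ 5 gives C(9,2) = 36; x_2 ≥ 8 gives C(6,2) = 15; x_3 ≥ 5 gives C(9,2) = 36. Together 87.
Add back pairs where two caps are both exceeded: 0 + 6 + 0 = 6.
By inclusion–exclusion the count is 91 − 87 + 6 = 10.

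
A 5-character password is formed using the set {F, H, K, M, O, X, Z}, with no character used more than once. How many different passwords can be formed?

This is a permutation of 5 out of 7: P(7,5) = 7!/2!.
7 × 6 × 5 × 4 × 3 = 2520.

2520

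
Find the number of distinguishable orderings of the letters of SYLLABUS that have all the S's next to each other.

2520

Treat the 2 copies of S as a single block. The multiset to arrange is then {SS, A, B, L, L, U, Y}, 7 items in all.
That gives (7)!/(2!) = 2520 arrangements.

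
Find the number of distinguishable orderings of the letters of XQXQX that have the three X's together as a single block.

3

Treat the 3 copies of X as a single block. The multiset to arrange is then {XXX, Q, Q}, 3 items in all.
That gives (3)!/(2!) = 3 arrangements.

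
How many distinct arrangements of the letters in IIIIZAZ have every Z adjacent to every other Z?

30

Treat the 2 copies of Z as a single block. The multiset to arrange is then {ZZ, A, I, I, I, I}, 6 items in all.
That gives (6)!/(4!) = 30 arrangements.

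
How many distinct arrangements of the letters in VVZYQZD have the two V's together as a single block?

360

Treat the 2 copies of V as a single block. The multiset to arrange is then {VV, D, Q, Y, Z, Z}, 6 items in all.
That gives (6)!/(2!) = 360 arrangements.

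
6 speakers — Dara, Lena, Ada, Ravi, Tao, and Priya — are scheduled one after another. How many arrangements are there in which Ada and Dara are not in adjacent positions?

There are 6! = 720 arrangements in all. If Ada and Dara are adjacent, merging them into one block gives 2·(5)! = 240 arrangements.
Complementary counting: 720 − 240 = 480.

480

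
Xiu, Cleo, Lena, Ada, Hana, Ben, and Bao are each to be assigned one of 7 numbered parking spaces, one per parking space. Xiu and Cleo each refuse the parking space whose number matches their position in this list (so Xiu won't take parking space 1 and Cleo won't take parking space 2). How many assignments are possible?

Let Aᵢ (for i ∈ {1, 2}) be the placements that put person i in their forbidden parking space. Any j of these fix j positions, leaving (7−j)! ways to fill the rest, and there are C(2,j) ways to pick which j.
By inclusion–exclusion, the number of valid placements is Σ_{j=0}^{2} (−1)^j C(2,j)·(7−j)!.
Computing: 5040 − 1440 + 120 = 3720.

3720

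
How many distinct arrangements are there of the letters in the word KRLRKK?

KRLRKK has 6 letters with K appearing 3 times and R appearing twice.
The number of distinct arrangements is 6!/(3!·2!) = 720/12 = 60.

60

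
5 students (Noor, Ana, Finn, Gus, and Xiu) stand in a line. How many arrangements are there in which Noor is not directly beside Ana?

There are 5! = 120 arrangements in all. If Noor and Ana are adjacent, merging them into one block gives 2·(4)! = 48 arrangements.
Complementary counting: 120 − 48 = 72.

72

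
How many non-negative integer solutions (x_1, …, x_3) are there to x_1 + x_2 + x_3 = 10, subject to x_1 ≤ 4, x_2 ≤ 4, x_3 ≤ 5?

10

Ignoring the caps, the number of non-negative solutions to x_1+…+x_3 = 10 is C(12,2) = 66.
Subtract solutions that violate a single cap (substitute x_i' = x_i − (cap_i+1)): x_1 ≥ 5 gives C(7,2) = 21; x_2 ≥ 5 gives C(7,2) = 21; x_3 ≥ 6 gives C(6,2) = 15. Together 57.
Add back pairs where two caps are both exceeded: 1 + 0 + 0 = 1.
By inclusion–exclusion the count is 66 − 57 + 1 = 10.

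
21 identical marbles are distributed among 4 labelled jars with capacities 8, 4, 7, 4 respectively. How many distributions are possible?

By stars and bars, unrestricted non-negative solutions to x_1+…+x_4 = 21 number C(21+3,3) = 2024.
Subtract solutions that violate a single cap (substitute x_i' = x_i − (cap_i+1)): x_1 ≥ 9 gives C(15,3) = 455; x_2 ≥ 5 gives C(19,3) = 969; x_3 ≥ 8 gives C(16,3) = 560; x_4 ≥ 5 gives C(19,3) = 969. Together 2953.
Add back pairs where two caps are both exceeded: 120 + 35 + 120 + 165 + 364 + 165 = 969.
Subtract triples: 0 + 10 + 0 + 20 = 30.
By inclusion–exclusion the count is 2024 − 2953 + 969 − 30 = 10.

10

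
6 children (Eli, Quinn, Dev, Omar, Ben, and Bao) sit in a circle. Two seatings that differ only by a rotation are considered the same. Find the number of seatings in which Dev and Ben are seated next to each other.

Treat {Dev, Ben} as one unit (2 internal orders) and seat the resulting 5 units around the table: (4)! circular arrangements.
So 2 × (4)! = 2 × 24 = 48.

48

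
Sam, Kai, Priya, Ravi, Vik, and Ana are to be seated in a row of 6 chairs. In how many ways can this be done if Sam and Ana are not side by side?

Of the 6! = 720 arrangements, those with Sam and Ana adjacent number 2 × 5! = 240 (treat the pair as a block with 2 internal orders).
So 720 − 240 = 480 arrangements keep them apart.

480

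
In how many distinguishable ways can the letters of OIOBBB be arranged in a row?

60

OIOBBB has 6 letters with B appearing 3 times and O appearing twice.
Dividing 6! = 720 by 3!·2! = 12 for the repeated letters gives 60.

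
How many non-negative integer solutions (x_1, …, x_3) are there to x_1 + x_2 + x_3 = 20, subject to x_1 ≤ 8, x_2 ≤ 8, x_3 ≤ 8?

By stars and bars, unrestricted non-negative solutions to x_1+…+x_3 = 20 number C(20+2,2) = 231.
Subtract solutions that violate a single cap (substitute x_i' = x_i − (cap_i+1)): x_1 ≥ 9 gives C(13,2) = 78; x_2 ≥ 9 gives C(13,2) = 78; x_3 ≥ 9 gives C(13,2) = 78. Together 234.
Add back pairs where two caps are both exceeded: 6 + 6 + 6 = 18.
By inclusion–exclusion the count is 231 − 234 + 18 = 15.

15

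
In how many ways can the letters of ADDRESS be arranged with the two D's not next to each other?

Total arrangements of ADDRESS: 7!/(2!·2!) = 1260.
Arrangements with the D's together: treat DD as one letter, giving (6)!/(2!) = 360.
Subtracting, 1260 − 360 = 900 arrangements keep the D's apart.

900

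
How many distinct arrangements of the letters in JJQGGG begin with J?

With the first slot taken by J, it remains to arrange the other 5 letters (JQGGG).
Those 5 letters have G appearing 3 times, giving (5)!/(3!) = 20.

20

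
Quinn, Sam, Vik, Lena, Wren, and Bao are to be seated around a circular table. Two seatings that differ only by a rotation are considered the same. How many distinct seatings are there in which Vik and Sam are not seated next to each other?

72

All circular seatings of 6 people number (5)! = 120.
Seatings with Vik beside Sam: treat them as a block with 2 internal orders, giving 2 × (4)! = 48.
Subtracting, 120 − 48 = 72.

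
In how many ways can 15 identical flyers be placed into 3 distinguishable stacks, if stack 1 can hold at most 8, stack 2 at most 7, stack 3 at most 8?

44

Ignoring the caps, the number of non-negative solutions to x_1+…+x_3 = 15 is C(17,2) = 136.
Subtract solutions that violate a single cap (substitute x_i' = x_i − (cap_i+1)): x_1 ≥ 9 gives C(8,2) = 28; x_2 ≥ 8 gives C(9,2) = 36; x_3 ≥ 9 gives C(8,2) = 28. Together 92.
No two caps can be exceeded simultaneously, so the pair terms are all 0.
By inclusion–exclusion the count is 136 − 92 + 0 = 44.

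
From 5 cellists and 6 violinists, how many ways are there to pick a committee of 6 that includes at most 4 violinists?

431

Split by how many violinists are chosen (0 through 4).
Sum: C(6,0)·C(5,6) + C(6,1)·C(5,5) + C(6,2)·C(5,4) + C(6,3)·C(5,3) + C(6,4)·C(5,2) = 0 + 6 + 75 + 200 + 150 = 431.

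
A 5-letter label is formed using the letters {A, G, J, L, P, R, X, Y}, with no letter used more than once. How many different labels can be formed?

6720

With no repetition, fill the 5 letters in order: 8 choices, then 7, down to 4.
That product is 8 × 7 × 6 × 5 × 4 = 6720.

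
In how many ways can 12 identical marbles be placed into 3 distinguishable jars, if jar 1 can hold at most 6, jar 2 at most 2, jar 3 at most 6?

Ignoring the caps, the number of non-negative solutions to x_1+…+x_3 = 12 is C(14,2) = 91.
Subtract solutions that violate a single cap (substitute x_i' = x_i − (cap_i+1)): x_1 ≥ 7 gives C(7,2) = 21; x_2 ≥ 3 gives C(11,2) = 55; x_3 ≥ 7 gives C(7,2) = 21. Together 97.
Add back pairs where two caps are both exceeded: 6 + 0 + 6 = 12.
By inclusion–exclusion the count is 91 − 97 + 12 = 6.

6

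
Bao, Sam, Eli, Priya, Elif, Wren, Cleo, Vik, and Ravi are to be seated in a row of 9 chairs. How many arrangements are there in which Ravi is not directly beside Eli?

282240

Of the 9! = 362880 arrangements, those with Ravi and Eli adjacent number 2 × 8! = 80640 (treat the pair as a block with 2 internal orders).
Complementary counting: 362880 − 80640 = 282240.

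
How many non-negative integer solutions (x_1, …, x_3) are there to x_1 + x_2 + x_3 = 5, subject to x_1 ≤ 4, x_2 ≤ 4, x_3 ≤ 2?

By stars and bars, unrestricted non-negative solutions to x_1+…+x_3 = 5 number C(5+2,2) = 21.
Subtract solutions that violate a single cap (substitute x_i' = x_i − (cap_i+1)): x_1 ≥ 5 gives C(2,2) = 1; x_2 ≥ 5 gives C(2,2) = 1; x_3 ≥ 3 gives C(4,2) = 6. Together 8.
No two caps can be exceeded simultaneously, so the pair terms are all 0.
By inclusion–exclusion the count is 21 − 8 + 0 = 13.

13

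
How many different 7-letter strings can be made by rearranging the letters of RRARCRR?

Letter multiplicities in RRARCRR: A×1, C×1, R×5.
The number of distinct arrangements is 7!/(5!) = 5040/120 = 42.

42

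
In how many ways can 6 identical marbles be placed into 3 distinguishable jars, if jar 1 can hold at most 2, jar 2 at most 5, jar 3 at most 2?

8

Without the upper bounds there are C(8,2) = 28 ways to split 6 among 3 jars.
Subtract solutions that violate a single cap (substitute x_i' = x_i − (cap_i+1)): x_1 ≥ 3 gives C(5,2) = 10; x_2 ≥ 6 gives C(2,2) = 1; x_3 ≥ 3 gives C(5,2) = 10. Together 21.
Add back pairs where two caps are both exceeded: 0 + 1 + 0 = 1.
By inclusion–exclusion the count is 28 − 21 + 1 = 8.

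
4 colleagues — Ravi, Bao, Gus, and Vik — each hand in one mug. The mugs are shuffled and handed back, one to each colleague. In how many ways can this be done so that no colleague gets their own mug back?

9

Let Aᵢ be the assignments in which colleague i gets their own mug. We want the size of the complement of A₁∪…∪A_4.
By inclusion–exclusion this is Σ_{j=0}^{4} (−1)^j C(4,j)·(4−j)!.
Computing: 24 − 24 + 12 − 4 + 1 = 9.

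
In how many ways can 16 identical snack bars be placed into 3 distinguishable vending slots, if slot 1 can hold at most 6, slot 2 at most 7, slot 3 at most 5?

Ignoring the caps, the number of non-negative solutions to x_1+…+x_3 = 16 is C(18,2) = 153.
Subtract solutions that violate a single cap (substitute x_i' = x_i − (cap_i+1)): x_1 ≥ 7 gives C(11,2) = 55; x_2 ≥ 8 gives C(10,2) = 45; x_3 ≥ 6 gives C(12,2) = 66. Together 166.
Add back pairs where two caps are both exceeded: 3 + 10 + 6 = 19.
By inclusion–exclusion the count is 153 − 166 + 19 = 6.

6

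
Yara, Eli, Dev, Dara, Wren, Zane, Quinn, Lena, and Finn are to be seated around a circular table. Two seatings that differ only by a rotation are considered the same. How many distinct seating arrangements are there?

Around a circle, 9 distinct people have 9!/9 = (8)! = 40320 rotationally distinct seatings.

40320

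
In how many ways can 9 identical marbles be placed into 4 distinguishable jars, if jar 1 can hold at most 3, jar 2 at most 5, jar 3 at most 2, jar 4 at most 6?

61

By stars and bars, unrestricted non-negative solutions to x_1+…+x_4 = 9 number C(9+3,3) = 220.
Subtract solutions that violate a single cap (substitute x_i' = x_i − (cap_i+1)): x_1 ≥ 4 gives C(8,3) = 56; x_2 ≥ 6 gives C(6,3) = 20; x_3 ≥ 3 gives C(9,3) = 84; x_4 ≥ 7 gives C(5,3) = 10. Together 170.
Add back pairs where two caps are both exceeded: 0 + 10 + 0 + 1 + 0 + 0 = 11.
By inclusion–exclusion the count is 220 − 170 + 11 = 61.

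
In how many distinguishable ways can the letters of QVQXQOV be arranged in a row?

420

The 7 letters of QVQXQOV have repeats: Q appearing 3 times and V appearing twice.
Dividing 7! = 5040 by 3!·2! = 12 for the repeated letters gives 420.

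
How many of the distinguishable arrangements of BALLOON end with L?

With the last slot taken by L, it remains to arrange the other 6 letters (BALOON).
Those 6 letters have O appearing twice, giving (6)!/(2!) = 360.

360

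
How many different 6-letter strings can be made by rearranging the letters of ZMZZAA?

60

Letter multiplicities in ZMZZAA: A×2, M×1, Z×3.
So there are 6! / (3!·2!) = 60 distinguishable arrangements.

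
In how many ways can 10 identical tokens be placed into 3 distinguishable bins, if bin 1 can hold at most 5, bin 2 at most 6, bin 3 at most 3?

Without the upper bounds there are C(12,2) = 66 ways to split 10 among 3 bins.
Subtract solutions that violate a single cap (substitute x_i' = x_i − (cap_i+1)): x_1 ≥ 6 gives C(6,2) = 15; x_2 ≥ 7 gives C(5,2) = 10; x_3 ≥ 4 gives C(8,2) = 28. Together 53.
Add back pairs where two caps are both exceeded: 0 + 1 + 0 = 1.
By inclusion–exclusion the count is 66 − 53 + 1 = 14.

14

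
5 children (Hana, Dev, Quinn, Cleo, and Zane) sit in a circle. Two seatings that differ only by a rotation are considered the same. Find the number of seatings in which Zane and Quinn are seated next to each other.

Glue Zane and Quinn into a block (2 internal orders). Seating 4 units around a circle gives (3)! arrangements.
So 2 × (3)! = 2 × 6 = 12.

12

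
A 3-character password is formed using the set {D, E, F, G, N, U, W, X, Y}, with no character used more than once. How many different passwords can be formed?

504

Choose and order 3 of the 9 symbols: the first character has 9 options, the next 8, then 7.
9 × 8 × 7 = 504.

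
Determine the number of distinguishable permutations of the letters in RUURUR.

RUURUR has 6 letters with R appearing 3 times and U appearing 3 times.
Dividing 6! = 720 by 3!·3! = 36 for the repeated letters gives 20.

20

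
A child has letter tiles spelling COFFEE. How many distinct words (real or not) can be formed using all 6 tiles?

Letter multiplicities in COFFEE: C×1, E×2, F×2, O×1.
So there are 6! / (2!·2!) = 180 distinguishable arrangements.

180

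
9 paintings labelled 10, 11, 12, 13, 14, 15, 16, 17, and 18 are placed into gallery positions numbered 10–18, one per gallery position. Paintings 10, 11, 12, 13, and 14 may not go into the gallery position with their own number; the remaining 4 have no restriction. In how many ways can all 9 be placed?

Let Aᵢ (for 10 ≤ i ≤ 14) be the placements that put painting i in its forbidden gallery position. Any j of these fix j positions, leaving (9−j)! ways to fill the rest, and there are C(5,j) ways to pick which j.
By inclusion–exclusion, the number of valid placements is Σ_{j=0}^{5} (−1)^j C(5,j)·(9−j)!.
Computing: 362880 − 201600 + 50400 − 7200 + 600 − 24 = 205056.

205056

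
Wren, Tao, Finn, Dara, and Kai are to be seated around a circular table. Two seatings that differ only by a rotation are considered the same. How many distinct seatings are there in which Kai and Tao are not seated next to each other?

Without the restriction there are (4)! = 24 seatings.
Seatings with Kai beside Tao: treat them as a block with 2 internal orders, giving 2 × (3)! = 12.
Subtracting, 24 − 12 = 12.

12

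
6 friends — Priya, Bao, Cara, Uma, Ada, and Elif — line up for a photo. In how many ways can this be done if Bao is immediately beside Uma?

Place the 4 others and the Bao-Uma pair as 5 objects in a line; the pair has 2 internal arrangements.
So the count is 2·(5)! = 240.

240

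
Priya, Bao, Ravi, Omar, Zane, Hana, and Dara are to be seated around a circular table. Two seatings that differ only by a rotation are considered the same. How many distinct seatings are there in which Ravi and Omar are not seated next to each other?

Without the restriction there are (6)! = 720 seatings.
Those with Ravi next to Omar: fuse the pair into one unit and seat 6 units around a circle — 2·(5)! = 240.
Subtracting, 720 − 240 = 480.

480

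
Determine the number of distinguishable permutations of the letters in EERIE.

20

Letter multiplicities in EERIE: E×3, I×1, R×1.
The number of distinct arrangements is 5!/(3!) = 120/6 = 20.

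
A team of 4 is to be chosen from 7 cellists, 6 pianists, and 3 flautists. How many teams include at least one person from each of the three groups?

819

With no constraint there are C(16,4) = 1820 possible selections.
Selections missing a whole group: no cellists → C(9,4) = 126; no pianists → C(10,4) = 210; no flautists → C(13,4) = 715.
Add back selections omitting two groups (i.e. drawn from a single group): C(7,4) + C(6,4) + C(3,4) = 50.
By inclusion–exclusion: 1820 − 1051 + 50 = 819.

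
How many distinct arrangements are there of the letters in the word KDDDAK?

Letter multiplicities in KDDDAK: A×1, D×3, K×2.
Dividing 6! = 720 by 3!·2! = 12 for the repeated letters gives 60.

60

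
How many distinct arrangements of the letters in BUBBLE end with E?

20

With the last slot taken by E, it remains to arrange the other 5 letters (BUBBL).
Those 5 letters have B appearing 3 times, giving (5)!/(3!) = 20.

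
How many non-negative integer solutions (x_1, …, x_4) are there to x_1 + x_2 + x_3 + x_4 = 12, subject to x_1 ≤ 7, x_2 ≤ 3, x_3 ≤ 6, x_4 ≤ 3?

79

By stars and bars, unrestricted non-negative solutions to x_1+…+x_4 = 12 number C(12+3,3) = 455.
Subtract solutions that violate a single cap (substitute x_i' = x_i − (cap_i+1)): x_1 ≥ 8 gives C(7,3) = 35; x_2 ≥ 4 gives C(11,3) = 165; x_3 ≥ 7 gives C(8,3) = 56; x_4 ≥ 4 gives C(11,3) = 165. Together 421.
Add back pairs where two caps are both exceeded: 1 + 0 + 1 + 4 + 35 + 4 = 45.
By inclusion–exclusion the count is 455 − 421 + 45 = 79.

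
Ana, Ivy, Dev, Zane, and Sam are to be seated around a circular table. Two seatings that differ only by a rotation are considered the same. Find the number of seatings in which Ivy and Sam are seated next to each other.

12

Treat {Ivy, Sam} as one unit (2 internal orders) and seat the resulting 4 units around the table: (3)! circular arrangements.
So 2 × (3)! = 2 × 6 = 12.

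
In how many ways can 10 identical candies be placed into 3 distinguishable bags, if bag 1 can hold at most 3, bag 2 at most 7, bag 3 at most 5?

18

Without the upper bounds there are C(12,2) = 66 ways to split 10 among 3 bags.
Subtract solutions that violate a single cap (substitute x_i' = x_i − (cap_i+1)): x_1 ≥ 4 gives C(8,2) = 28; x_2 ≥ 8 gives C(4,2) = 6; x_3 ≥ 6 gives C(6,2) = 15. Together 49.
Add back pairs where two caps are both exceeded: 0 + 1 + 0 = 1.
By inclusion–exclusion the count is 66 − 49 + 1 = 18.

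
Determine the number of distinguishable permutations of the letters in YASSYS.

The 6 letters of YASSYS have repeats: S appearing 3 times and Y appearing twice.
Dividing 6! = 720 by 3!·2! = 12 for the repeated letters gives 60.

60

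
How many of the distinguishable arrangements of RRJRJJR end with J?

Fix J in the last position and arrange the remaining 6 letters.
Those 6 letters have J appearing twice and R appearing 4 times, giving (6)!/(4!·2!) = 15.

15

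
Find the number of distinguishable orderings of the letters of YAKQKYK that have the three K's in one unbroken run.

60

Treat the 3 copies of K as a single block. The multiset to arrange is then {KKK, A, Q, Y, Y}, 5 items in all.
That gives (5)!/(2!) = 60 arrangements.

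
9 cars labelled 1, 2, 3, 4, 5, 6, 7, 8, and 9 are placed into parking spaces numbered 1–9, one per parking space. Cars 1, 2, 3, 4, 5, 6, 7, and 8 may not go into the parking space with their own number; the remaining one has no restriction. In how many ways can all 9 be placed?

Let Aᵢ (for 1 ≤ i ≤ 8) be the placements that put car i in its forbidden parking space. Any j of these fix j positions, leaving (9−j)! ways to fill the rest, and there are C(8,j) ways to pick which j.
By inclusion–exclusion, the number of valid placements is Σ_{j=0}^{8} (−1)^j C(8,j)·(9−j)!.
Computing: 362880 − 322560 + 141120 − 40320 + 8400 − 1344 + 168 − 16 + 1 = 148329.

148329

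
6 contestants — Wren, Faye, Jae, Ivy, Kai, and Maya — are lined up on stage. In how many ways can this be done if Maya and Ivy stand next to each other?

Glue Maya and Ivy into one block (2 internal orders), leaving 5 units to arrange in a row.
That gives 2 × 5! = 2 × 120 = 240.

240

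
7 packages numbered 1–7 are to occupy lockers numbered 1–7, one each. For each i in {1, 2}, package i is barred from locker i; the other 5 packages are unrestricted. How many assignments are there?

Let Aᵢ (for i ∈ {1, 2}) be the placements that put package i in its forbidden locker. Any j of these fix j positions, leaving (7−j)! ways to fill the rest, and there are C(2,j) ways to pick which j.
By inclusion–exclusion, the number of valid placements is Σ_{j=0}^{2} (−1)^j C(2,j)·(7−j)!.
Computing: 5040 − 1440 + 120 = 3720.

3720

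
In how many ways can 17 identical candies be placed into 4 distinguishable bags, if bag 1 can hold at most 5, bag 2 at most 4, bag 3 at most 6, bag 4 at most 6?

Without the upper bounds there are C(20,3) = 1140 ways to split 17 among 4 bags.
Subtract solutions that violate a single cap (substitute x_i' = x_i − (cap_i+1)): x_1 ≥ 6 gives C(14,3) = 364; x_2 ≥ 5 gives C(15,3) = 455; x_3 ≥ 7 gives C(13,3) = 286; x_4 ≥ 7 gives C(13,3) = 286. Together 1391.
Add back pairs where two caps are both exceeded: 84 + 35 + 35 + 56 + 56 + 20 = 286.
By inclusion–exclusion the count is 1140 − 1391 + 286 = 35.

35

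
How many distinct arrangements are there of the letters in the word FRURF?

The 5 letters of FRURF have repeats: F appearing twice and R appearing twice.
The number of distinct arrangements is 5!/(2!·2!) = 120/4 = 30.

30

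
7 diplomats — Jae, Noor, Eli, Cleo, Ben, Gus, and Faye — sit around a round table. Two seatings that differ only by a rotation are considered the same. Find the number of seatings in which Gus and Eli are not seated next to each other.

All circular seatings of 7 people number (6)! = 720.
Seatings with Gus beside Eli: treat them as a block with 2 internal orders, giving 2 × (5)! = 240.
Subtracting, 720 − 240 = 480.

480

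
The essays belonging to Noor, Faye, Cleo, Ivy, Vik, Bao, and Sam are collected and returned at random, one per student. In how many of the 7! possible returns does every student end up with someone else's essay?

This is the derangement count D_7: permutations of 7 items with no fixed point.
By inclusion–exclusion this is Σ_{j=0}^{7} (−1)^j C(7,j)·(7−j)!.
Computing: 5040 − 5040 + 2520 − 840 + 210 − 42 + 7 − 1 = 1854.

1854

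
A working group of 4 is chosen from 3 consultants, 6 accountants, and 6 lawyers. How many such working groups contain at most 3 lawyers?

1350

Split by how many lawyers are chosen (0 through 3).
Sum: C(6,0)·C(9,4) + C(6,1)·C(9,3) + C(6,2)·C(9,2) + C(6,3)·C(9,1) = 126 + 504 + 540 + 180 = 1350.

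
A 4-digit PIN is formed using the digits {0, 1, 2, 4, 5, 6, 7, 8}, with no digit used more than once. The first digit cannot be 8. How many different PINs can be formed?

1470

The first digit has 8−1 = 7 choices (anything except 8).
The remaining 3 digits are filled from the other 7 symbols without repetition: 7 × 6 × 5 = 210.
Total: 7 × 210 = 1470.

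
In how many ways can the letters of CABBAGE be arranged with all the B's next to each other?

Treat the 2 copies of B as a single block. The multiset to arrange is then {BB, A, A, C, E, G}, 6 items in all.
That gives (6)!/(2!) = 360 arrangements.

360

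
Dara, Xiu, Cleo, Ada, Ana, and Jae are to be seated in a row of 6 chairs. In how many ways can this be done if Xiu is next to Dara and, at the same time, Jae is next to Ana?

96

Treat {Xiu,Dara} as one block (2 orders) and {Jae,Ana} as another (2 orders).
That leaves 4 units to arrange: 2 × 2 × 4! = 4 × 24 = 96.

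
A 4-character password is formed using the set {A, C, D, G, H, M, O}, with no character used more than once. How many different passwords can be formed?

840

With no repetition, fill the 4 characters in order: 7 choices, then 6, down to 4.
That product is 7 × 6 × 5 × 4 = 840.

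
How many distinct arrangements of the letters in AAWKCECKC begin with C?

5040

With the first slot taken by C, it remains to arrange the other 8 letters (AAWKECKC).
Those 8 letters have A appearing twice, C appearing twice, and K appearing twice, giving (8)!/(2!·2!·2!) = 5040.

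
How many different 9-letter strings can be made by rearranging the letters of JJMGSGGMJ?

JJMGSGGMJ has 9 letters with G appearing 3 times, J appearing 3 times, and M appearing twice.
The number of distinct arrangements is 9!/(3!·3!·2!) = 362880/72 = 5040.

5040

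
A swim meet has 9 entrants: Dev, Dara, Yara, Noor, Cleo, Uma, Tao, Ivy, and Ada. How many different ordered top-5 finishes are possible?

15120

This is an ordered selection of 5 from 9: P(9,5).
That gives 9 × 8 × 7 × 6 × 5 = 15120.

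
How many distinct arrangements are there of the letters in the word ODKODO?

ODKODO has 6 letters with D appearing twice and O appearing 3 times.
The number of distinct arrangements is 6!/(3!·2!) = 720/12 = 60.

60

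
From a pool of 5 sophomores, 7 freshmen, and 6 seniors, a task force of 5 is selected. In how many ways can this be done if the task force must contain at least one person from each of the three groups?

Total 5-person selections from all 18: C(18,5) = 8568.
Selections missing a whole group: no sophomores → C(13,5) = 1287; no freshmen → C(11,5) = 462; no seniors → C(12,5) = 792.
Add back selections omitting two groups (i.e. drawn from a single group): C(5,5) + C(7,5) + C(6,5) = 28.
By inclusion–exclusion: 8568 − 2541 + 28 = 6055.

6055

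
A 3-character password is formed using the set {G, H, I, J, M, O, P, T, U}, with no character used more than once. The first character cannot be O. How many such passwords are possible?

448

The first character has 9−1 = 8 choices (anything except O).
The remaining 2 characters are filled from the other 8 symbols without repetition: 8 × 7 = 56.
Total: 8 × 56 = 448.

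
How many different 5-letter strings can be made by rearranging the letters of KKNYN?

30

Letter multiplicities in KKNYN: K×2, N×2, Y×1.
Dividing 5! = 120 by 2!·2! = 4 for the repeated letters gives 30.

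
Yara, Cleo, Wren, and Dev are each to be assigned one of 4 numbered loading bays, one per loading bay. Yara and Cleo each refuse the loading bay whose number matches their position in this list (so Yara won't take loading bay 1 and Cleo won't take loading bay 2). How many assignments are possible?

14

Let Aᵢ (for i ∈ {1, 2}) be the placements that put person i in their forbidden loading bay. Any j of these fix j positions, leaving (4−j)! ways to fill the rest, and there are C(2,j) ways to pick which j.
By inclusion–exclusion, the number of valid placements is Σ_{j=0}^{2} (−1)^j C(2,j)·(4−j)!.
Computing: 24 − 12 + 2 = 14.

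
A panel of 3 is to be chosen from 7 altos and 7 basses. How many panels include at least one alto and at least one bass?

294

With no constraint there are C(14,3) = 364 possible selections.
Selections missing a whole group: no altos → C(7,3) = 35; no basses → C(7,3) = 35.
Both groups omitted at once is impossible, so 364 − 70 = 294.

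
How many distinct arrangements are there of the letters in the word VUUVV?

10

VUUVV has 5 letters with U appearing twice and V appearing 3 times.
So there are 5! / (3!·2!) = 10 distinguishable arrangements.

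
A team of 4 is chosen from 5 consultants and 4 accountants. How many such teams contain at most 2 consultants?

81

Split by how many consultants are chosen (0 through 2).
Sum: C(5,0)·C(4,4) + C(5,1)·C(4,3) + C(5,2)·C(4,2) = 1 + 20 + 60 = 81.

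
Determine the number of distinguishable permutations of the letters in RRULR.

The 5 letters of RRULR have repeats: R appearing 3 times.
So there are 5! / (3!) = 20 distinguishable arrangements.

20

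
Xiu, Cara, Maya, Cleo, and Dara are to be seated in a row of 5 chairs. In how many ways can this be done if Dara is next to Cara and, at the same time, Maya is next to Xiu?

Treat {Dara,Cara} as one block (2 orders) and {Maya,Xiu} as another (2 orders).
That leaves 3 units to arrange: 2 × 2 × 3! = 4 × 6 = 24.

24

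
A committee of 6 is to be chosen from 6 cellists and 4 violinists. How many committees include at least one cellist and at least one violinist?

Unrestricted: C(10,6) = 210 ways to pick any 6 of the 10.
Subtract selections that omit an entire group: no cellists → C(4,6) = 0; no violinists → C(6,6) = 1.
Both groups omitted at once is impossible, so 210 − 1 = 209.

209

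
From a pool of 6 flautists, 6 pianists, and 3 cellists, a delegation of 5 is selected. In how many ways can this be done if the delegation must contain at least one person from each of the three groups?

Total 5-person selections from all 15: C(15,5) = 3003.
Selections missing a whole group: no flautists → C(9,5) = 126; no pianists → C(9,5) = 126; no cellists → C(12,5) = 792.
Add back selections omitting two groups (i.e. drawn from a single group): C(6,5) + C(6,5) + C(3,5) = 12.
By inclusion–exclusion: 3003 − 1044 + 12 = 1971.

1971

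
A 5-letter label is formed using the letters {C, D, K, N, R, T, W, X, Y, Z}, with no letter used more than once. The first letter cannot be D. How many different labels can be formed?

The first letter has 10−1 = 9 choices (anything except D).
The remaining 4 letters are filled from the other 9 symbols without repetition: 9 × 8 × 7 × 6 = 3024.
Total: 9 × 3024 = 27216.

27216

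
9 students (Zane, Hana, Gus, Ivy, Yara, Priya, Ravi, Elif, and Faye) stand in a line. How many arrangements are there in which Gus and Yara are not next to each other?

There are 9! = 362880 arrangements in all. If Gus and Yara are adjacent, merging them into one block gives 2·(8)! = 80640 arrangements.
So 362880 − 80640 = 282240 arrangements keep them apart.

282240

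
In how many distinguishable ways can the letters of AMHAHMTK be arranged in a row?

5040

The 8 letters of AMHAHMTK have repeats: A appearing twice, H appearing twice, and M appearing twice.
The number of distinct arrangements is 8!/(2!·2!·2!) = 40320/8 = 5040.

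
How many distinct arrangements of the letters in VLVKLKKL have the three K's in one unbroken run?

60

Treat the 3 copies of K as a single block. The multiset to arrange is then {KKK, L, L, L, V, V}, 6 items in all.
That gives (6)!/(3!·2!) = 60 arrangements.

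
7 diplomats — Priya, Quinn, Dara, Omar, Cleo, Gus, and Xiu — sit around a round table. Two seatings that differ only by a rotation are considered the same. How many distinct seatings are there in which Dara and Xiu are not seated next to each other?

All circular seatings of 7 people number (6)! = 720.
Those with Dara next to Xiu: fuse the pair into one unit and seat 6 units around a circle — 2·(5)! = 240.
Subtracting, 720 − 240 = 480.

480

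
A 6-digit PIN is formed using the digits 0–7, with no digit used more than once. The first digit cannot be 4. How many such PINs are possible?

The first digit has 8−1 = 7 choices (anything except 4).
The remaining 5 digits are filled from the other 7 symbols without repetition: 7 × 6 × 5 × 4 × 3 = 2520.
Total: 7 × 2520 = 17640.

17640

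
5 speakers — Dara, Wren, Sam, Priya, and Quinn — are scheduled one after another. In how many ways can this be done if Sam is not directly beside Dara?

There are 5! = 120 arrangements in all. If Sam and Dara are adjacent, merging them into one block gives 2·(4)! = 48 arrangements.
Complementary counting: 120 − 48 = 72.

72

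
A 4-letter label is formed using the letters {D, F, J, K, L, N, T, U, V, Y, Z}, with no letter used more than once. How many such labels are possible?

7920

With no repetition, fill the 4 letters in order: 11 choices, then 10, down to 8.
That product is 11 × 10 × 9 × 8 = 7920.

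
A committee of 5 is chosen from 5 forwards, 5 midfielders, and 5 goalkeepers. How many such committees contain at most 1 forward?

Split by how many forwards are chosen (0 through 1).
Sum: C(5,0)·C(10,5) + C(5,1)·C(10,4) = 252 + 1050 = 1302.

1302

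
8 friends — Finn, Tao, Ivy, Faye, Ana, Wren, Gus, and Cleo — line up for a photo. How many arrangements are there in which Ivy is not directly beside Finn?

30240

There are 8! = 40320 arrangements in all. If Ivy and Finn are adjacent, merging them into one block gives 2·(7)! = 10080 arrangements.
Complementary counting: 40320 − 10080 = 30240.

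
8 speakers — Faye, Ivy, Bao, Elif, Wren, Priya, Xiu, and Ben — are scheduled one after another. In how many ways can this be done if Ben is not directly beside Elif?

There are 8! = 40320 arrangements in all. If Ben and Elif are adjacent, merging them into one block gives 2·(7)! = 10080 arrangements.
So 40320 − 10080 = 30240 arrangements keep them apart.

30240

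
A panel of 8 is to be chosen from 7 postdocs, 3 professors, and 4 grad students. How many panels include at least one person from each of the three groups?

With no constraint there are C(14,8) = 3003 possible selections.
Subtract selections that omit an entire group: no postdocs → C(7,8) = 0; no professors → C(11,8) = 165; no grad students → C(10,8) = 45.
Add back selections omitting two groups (i.e. drawn from a single group): C(7,8) + C(3,8) + C(4,8) = 0.
By inclusion–exclusion: 3003 − 210 + 0 = 2793.

2793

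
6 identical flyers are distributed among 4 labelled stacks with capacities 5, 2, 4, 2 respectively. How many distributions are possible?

40

Without the upper bounds there are C(9,3) = 84 ways to split 6 among 4 stacks.
Subtract solutions that violate a single cap (substitute x_i' = x_i − (cap_i+1)): x_1 ≥ 6 gives C(3,3) = 1; x_2 ≥ 3 gives C(6,3) = 20; x_3 ≥ 5 gives C(4,3) = 4; x_4 ≥ 3 gives C(6,3) = 20. Together 45.
Add back pairs where two caps are both exceeded: 0 + 0 + 0 + 0 + 1 + 0 = 1.
By inclusion–exclusion the count is 84 − 45 + 1 = 40.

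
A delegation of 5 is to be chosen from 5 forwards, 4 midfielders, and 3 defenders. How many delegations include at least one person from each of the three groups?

590

Total 5-person selections from all 12: C(12,5) = 792.
Selections missing a whole group: no forwards → C(7,5) = 21; no midfielders → C(8,5) = 56; no defenders → C(9,5) = 126.
Add back selections omitting two groups (i.e. drawn from a single group): C(5,5) + C(4,5) + C(3,5) = 1.
By inclusion–exclusion: 792 − 203 + 1 = 590.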